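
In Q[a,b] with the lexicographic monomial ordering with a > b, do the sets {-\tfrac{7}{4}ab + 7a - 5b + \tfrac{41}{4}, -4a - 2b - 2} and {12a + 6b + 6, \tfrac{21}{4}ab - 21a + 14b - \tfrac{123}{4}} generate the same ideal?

No, the ideals differ.

Two ideals are equal iff their reduced Gröbner bases coincide (the reduced basis is unique for a fixed ordering).
Buchberger on the first generating set:
f_1 = -\tfrac{7}{4}ab + 7a - 5b + \tfrac{41}{4}, LT = ab.
f_2 = -4a - 2b - 2, LT = a.

S(f_1,f_2): lcm = ab. S = -4a - \tfrac{1}{2}b^{2} + \tfrac{33}{14}b - \tfrac{41}{7}.
  leading term a: subtract (1)·f_2 from -4a - \tfrac{1}{2}b^{2} + \tfrac{33}{14}b - \tfrac{41}{7} → -\tfrac{1}{2}b^{2} + \tfrac{61}{14}b - \tfrac{27}{7}
  leading term b^{2}: no divisor's leading term divides it; move -\tfrac{1}{2}b^{2} to the remainder.
  leading term b: no divisor's leading term divides it; move \tfrac{61}{14}b to the remainder.
  leading term 1: no divisor's leading term divides it; move -\tfrac{27}{7} to the remainder.
  remainder -\tfrac{1}{2}b^{2} + \tfrac{61}{14}b - \tfrac{27}{7} ≠ 0; add g_3 = -\tfrac{1}{2}b^{2} + \tfrac{61}{14}b - \tfrac{27}{7} to the basis.

The other S-polynomials (S(f_1,g_3), S(f_2,g_3)) all reduce to 0 modulo the current basis, so we have a Gröbner basis.
Inter-reduce: drop elements whose leading term is divisible by another's, tail-reduce, and make monic.
Reduced Gröbner basis: {a + \tfrac{1}{2}b + \tfrac{1}{2}, b^{2} - \tfrac{61}{7}b + \tfrac{54}{7}}.

Buchberger on the second generating set:
h_1 = 12a + 6b + 6, LT = a.
h_2 = \tfrac{21}{4}ab - 21a + 14b - \tfrac{123}{4}, LT = ab.

S(h_1,h_2): lcm = ab. S = 4a + \tfrac{1}{2}b^{2} - \tfrac{13}{6}b + \tfrac{41}{7}.
  leading term a: subtract (\tfrac{1}{3})·h_1 from 4a + \tfrac{1}{2}b^{2} - \tfrac{13}{6}b + \tfrac{41}{7} → \tfrac{1}{2}b^{2} - \tfrac{25}{6}b + \tfrac{27}{7}
  leading term b^{2}: no divisor's leading term divides it; move \tfrac{1}{2}b^{2} to the remainder.
  leading term b: no divisor's leading term divides it; move -\tfrac{25}{6}b to the remainder.
  leading term 1: no divisor's leading term divides it; move \tfrac{27}{7} to the remainder.
  remainder \tfrac{1}{2}b^{2} - \tfrac{25}{6}b + \tfrac{27}{7} ≠ 0; add k_3 = \tfrac{1}{2}b^{2} - \tfrac{25}{6}b + \tfrac{27}{7} to the basis.

The other S-polynomials (S(h_1,k_3), S(h_2,k_3)) all reduce to 0 modulo the current basis, so we have a Gröbner basis.
Inter-reduce: drop elements whose leading term is divisible by another's, tail-reduce, and make monic.
Reduced Gröbner basis: {a + \tfrac{1}{2}b + \tfrac{1}{2}, b^{2} - \tfrac{25}{3}b + \tfrac{54}{7}}.

The bases are distinct; the ideals are different.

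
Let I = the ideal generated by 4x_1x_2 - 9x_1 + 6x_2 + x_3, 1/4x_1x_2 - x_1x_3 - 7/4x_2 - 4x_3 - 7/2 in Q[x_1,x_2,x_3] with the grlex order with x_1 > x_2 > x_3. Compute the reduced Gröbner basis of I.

G = {x_1x_2 - 9/4x_1 + 3/2x_2 + 1/4x_3, x_1x_3 - 9/16x_1 + 17/8x_2 + 65/16x_3 + 7/2, x_2^2 + 41/34x_2x_3 - 2/17x_3^2 - 7/34x_2 - 72/17x_3 - 63/17}

f_1 = 4x_1x_2 - 9x_1 + 6x_2 + x_3, LT = x_1x_2.
f_2 = 1/4x_1x_2 - x_1x_3 - 7/4x_2 - 4x_3 - 7/2, LT = x_1x_2.

S(f_1,f_2): lcm = x_1x_2. S = 4x_1x_3 - 9/4x_1 + 17/2x_2 + 65/4x_3 + 14.
  reduce S modulo (f_1, f_2):
  remainder 4x_1x_3 - 9/4x_1 + 17/2x_2 + 65/4x_3 + 14 ≠ 0; add g_3 = 4x_1x_3 - 9/4x_1 + 17/2x_2 + 65/4x_3 + 14 to the basis.

S(f_1,g_3): lcm = x_1x_2x_3. S = 9/16x_1x_2 - 9/4x_1x_3 - 17/8x_2^2 - 41/16x_2x_3 + 1/4x_3^2 - 7/2x_2.
  reduce S modulo (f_1, f_2, g_3):
  remainder -17/8x_2^2 - 41/16x_2x_3 + 1/4x_3^2 + 7/16x_2 + 9x_3 + 63/8 ≠ 0; add g_4 = -17/8x_2^2 - 41/16x_2x_3 + 1/4x_3^2 + 7/16x_2 + 9x_3 + 63/8 to the basis.

The other S-polynomials (S(f_2,g_3), S(f_1,g_4), S(f_2,g_4), S(g_3,g_4)) all reduce to 0 modulo the current basis, so we have a Gröbner basis.
Inter-reduce: drop elements whose leading term is divisible by another's, tail-reduce, and make monic.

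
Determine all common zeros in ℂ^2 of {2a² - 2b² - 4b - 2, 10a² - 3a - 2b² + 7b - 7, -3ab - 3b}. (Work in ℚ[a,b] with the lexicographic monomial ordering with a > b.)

Compute a lex Gröbner basis by Buchberger's algorithm.
f_1 = 2a² - 2b² - 4b - 2, LT = a².
f_2 = 10a² - 3a - 2b² + 7b - 7, LT = a².
f_3 = -3ab - 3b, LT = ab.

S(f_1,f_2): lcm = a². S = 3/10a - ⅘b² - 27/10b - 3/10.
  leading term a: no divisor's leading term divides it; move 3/10a to the remainder.
  leading term b²: no divisor's leading term divides it; move -⅘b² to the remainder.
  leading term b: no divisor's leading term divides it; move -27/10b to the remainder.
  leading term 1: no divisor's leading term divides it; move -3/10 to the remainder.
  remainder 3/10a - ⅘b² - 27/10b - 3/10 ≠ 0; add h_4 = 3/10a - ⅘b² - 27/10b - 3/10 to the basis.

S(f_1,f_3): lcm = a²b. S = -ab - b³ - 2b² - b.
  leading term ab: subtract (⅓)·f_3 from -ab - b³ - 2b² - b → -b³ - 2b²
  leading term b³: no divisor's leading term divides it; move -b³ to the remainder.
  leading term b²: no divisor's leading term divides it; move -2b² to the remainder.
  remainder -b³ - 2b² ≠ 0; add h_5 = -b³ - 2b² to the basis.

S(f_2,f_3): lcm = a²b. S = -13/10ab - ⅕b³ + 7/10b² - 7/10b.
  leading term ab: subtract (13/30)·f_3 from -13/10ab - ⅕b³ + 7/10b² - 7/10b → -⅕b³ + 7/10b² + ⅗b
  leading term b³: subtract (⅕)·h_5 from -⅕b³ + 7/10b² + ⅗b → 11/10b² + ⅗b
  leading term b²: no divisor's leading term divides it; move 11/10b² to the remainder.
  leading term b: no divisor's leading term divides it; move ⅗b to the remainder.
  remainder 11/10b² + ⅗b ≠ 0; add h_6 = 11/10b² + ⅗b to the basis.

S(f_1,h_4): lcm = a². S = 8/3ab² + 9ab + a - b² - 2b - 1.
  leading term ab²: subtract (-8/9b)·f_3 from 8/3ab² + 9ab + a - b² - 2b - 1 → 9ab + a - 11/3b² - 2b - 1
  leading term ab: subtract (-3)·f_3 from 9ab + a - 11/3b² - 2b - 1 → a - 11/3b² - 11b - 1
  leading term a: subtract (10/3)·h_4 from a - 11/3b² - 11b - 1 → -b² - 2b
  leading term b²: subtract (-10/11)·h_6 from -b² - 2b → -16/11b
  leading term b: no divisor's leading term divides it; move -16/11b to the remainder.
  remainder -16/11b ≠ 0; add h_7 = -16/11b to the basis.

The other S-polynomials (S(f_2,h_4), S(f_3,h_4), S(f_1,h_5), S(f_2,h_5), S(f_3,h_5), S(h_4,h_5), S(f_1,h_6), S(f_2,h_6), S(f_3,h_6), S(h_4,h_6), S(h_5,h_6), S(f_1,h_7), S(f_2,h_7), S(f_3,h_7), S(h_4,h_7), S(h_5,h_7), S(h_6,h_7)) all reduce to 0 modulo the current basis, so we have a Gröbner basis.
Inter-reduce: drop elements whose leading term is divisible by another's, tail-reduce, and make monic.
Reduced Gröbner basis: {a - 1, b}.

Since the basis is lex-ordered, b is univariate in b. Its roots are {0}. Back-substituting each root into the other basis elements fixes the other coordinates.
  b = 0: the earlier basis element becomes a - 1 = 0, giving a = 1 — point (1, 0).
Substituting each solution back into the original system confirms all equations vanish.

{(1, 0)}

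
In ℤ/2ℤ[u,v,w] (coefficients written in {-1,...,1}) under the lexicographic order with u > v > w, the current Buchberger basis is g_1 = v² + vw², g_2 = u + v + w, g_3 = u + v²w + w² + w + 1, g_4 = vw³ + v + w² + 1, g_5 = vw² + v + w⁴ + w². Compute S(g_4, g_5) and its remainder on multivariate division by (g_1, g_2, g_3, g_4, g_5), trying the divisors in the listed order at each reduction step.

lcm(LM(g_4), LM(g_5)) = vw³.
S = (lcm/LT(g_4))·g_4 − (lcm/LT(g_5))·g_5 = vw + v + w⁵ + w³ + w² + 1.
Reduce S modulo (g_1, g_2, g_3, g_4, g_5) in that order:
  leading term vw: no divisor's leading term divides it; move vw to the remainder.
  leading term v: no divisor's leading term divides it; move v to the remainder.
  leading term w⁵: no divisor's leading term divides it; move w⁵ to the remainder.
  leading term w³: no divisor's leading term divides it; move w³ to the remainder.
  leading term w²: no divisor's leading term divides it; move w² to the remainder.
  leading term 1: no divisor's leading term divides it; move 1 to the remainder.
The remainder vw + v + w⁵ + w³ + w² + 1 is nonzero, so it would be added as the next basis element.

S(g_4, g_5) = vw + v + w⁵ + w³ + w² + 1; remainder on division = vw + v + w⁵ + w³ + w² + 1.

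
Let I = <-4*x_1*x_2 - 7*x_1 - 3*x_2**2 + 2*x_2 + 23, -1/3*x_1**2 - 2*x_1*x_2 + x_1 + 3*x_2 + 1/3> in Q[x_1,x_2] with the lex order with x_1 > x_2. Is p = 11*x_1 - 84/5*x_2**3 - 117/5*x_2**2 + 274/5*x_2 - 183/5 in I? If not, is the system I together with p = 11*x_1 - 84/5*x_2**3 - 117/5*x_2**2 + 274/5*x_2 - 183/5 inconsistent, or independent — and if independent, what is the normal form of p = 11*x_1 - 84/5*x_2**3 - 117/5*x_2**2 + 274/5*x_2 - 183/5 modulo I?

First compute the reduced Gröbner basis of I by Buchberger's algorithm.
f_1 = -4*x_1*x_2 - 7*x_1 - 3*x_2**2 + 2*x_2 + 23, LT = x_1*x_2.
f_2 = -1/3*x_1**2 - 2*x_1*x_2 + x_1 + 3*x_2 + 1/3, LT = x_1**2.

S(f_1,f_2): lcm = x_1**2*x_2. S = 7/4*x_1**2 - 21/4*x_1*x_2**2 + 5/2*x_1*x_2 - 23/4*x_1 + 9*x_2**2 + x_2.
  reduce S modulo (f_1, f_2):
  remainder -165/64*x_1 + 63/16*x_2**3 + 351/64*x_2**2 - 411/32*x_2 + 549/64 ≠ 0; add h_3 = -165/64*x_1 + 63/16*x_2**3 + 351/64*x_2**2 - 411/32*x_2 + 549/64 to the basis.

S(f_1,h_3): lcm = x_1*x_2. S = 7/4*x_1 + 84/55*x_2**4 + 117/55*x_2**3 - 931/220*x_2**2 + 311/110*x_2 - 23/4.
  reduce S modulo (f_1, f_2, h_3):
  remainder 84/55*x_2**4 + 24/5*x_2**3 - 28/55*x_2**2 - 324/55*x_2 + 4/55 ≠ 0; add h_4 = 84/55*x_2**4 + 24/5*x_2**3 - 28/55*x_2**2 - 324/55*x_2 + 4/55 to the basis.

The other S-polynomials (S(f_2,h_3), S(f_1,h_4), S(f_2,h_4), S(h_3,h_4)) all reduce to 0 modulo the current basis, so we have a Gröbner basis.
Inter-reduce: drop elements whose leading term is divisible by another's, tail-reduce, and make monic.
Reduced Gröbner basis: {x_1 - 84/55*x_2**3 - 117/55*x_2**2 + 274/55*x_2 - 183/55, x_2**4 + 22/7*x_2**3 - 1/3*x_2**2 - 27/7*x_2 + 1/21}.
Label its elements g_1 = x_1 - 84/55*x_2**3 - 117/55*x_2**2 + 274/55*x_2 - 183/55, g_2 = x_2**4 + 22/7*x_2**3 - 1/3*x_2**2 - 27/7*x_2 + 1/21.

Reduce p = 11*x_1 - 84/5*x_2**3 - 117/5*x_2**2 + 274/5*x_2 - 183/5 modulo G:
  leading term x_1: subtract (11)·g_1 from 11*x_1 - 84/5*x_2**3 - 117/5*x_2**2 + 274/5*x_2 - 183/5 → 0
  normal form = 0.
Since the normal form is 0, p ∈ I.

11*x_1 - 84/5*x_2**3 - 117/5*x_2**2 + 274/5*x_2 - 183/5 lies in I (it reduces to 0).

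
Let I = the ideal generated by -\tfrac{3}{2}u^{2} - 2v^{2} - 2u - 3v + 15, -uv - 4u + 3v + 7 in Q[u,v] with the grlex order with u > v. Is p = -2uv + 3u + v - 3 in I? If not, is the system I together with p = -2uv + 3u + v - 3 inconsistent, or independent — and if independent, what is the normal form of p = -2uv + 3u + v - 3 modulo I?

First compute the reduced Gröbner basis of I by Buchberger's algorithm.
f_1 = -\tfrac{3}{2}u^{2} - 2v^{2} - 2u - 3v + 15, LT = u^{2}.
f_2 = -uv - 4u + 3v + 7, LT = uv.

S(f_1,f_2): lcm = u^{2}v. S = \tfrac{4}{3}v^{3} - 4u^{2} + \tfrac{13}{3}uv + 2v^{2} + 7u - 10v.
  leading term v^{3}: no divisor's leading term divides it; move \tfrac{4}{3}v^{3} to the remainder.
  leading term u^{2}: subtract (\tfrac{8}{3})·f_1 from -4u^{2} + \tfrac{13}{3}uv + 2v^{2} + 7u - 10v → \tfrac{13}{3}uv + \tfrac{22}{3}v^{2} + \tfrac{37}{3}u - 2v - 40
  leading term uv: subtract (-\tfrac{13}{3})·f_2 from \tfrac{13}{3}uv + \tfrac{22}{3}v^{2} + \tfrac{37}{3}u - 2v - 40 → \tfrac{22}{3}v^{2} - 5u + 11v - \tfrac{29}{3}
  leading term v^{2}: no divisor's leading term divides it; move \tfrac{22}{3}v^{2} to the remainder.
  leading term u: no divisor's leading term divides it; move -5u to the remainder.
  leading term v: no divisor's leading term divides it; move 11v to the remainder.
  leading term 1: no divisor's leading term divides it; move -\tfrac{29}{3} to the remainder.
  remainder \tfrac{4}{3}v^{3} + \tfrac{22}{3}v^{2} - 5u + 11v - \tfrac{29}{3} ≠ 0; add h_3 = \tfrac{4}{3}v^{3} + \tfrac{22}{3}v^{2} - 5u + 11v - \tfrac{29}{3} to the basis.

The other S-polynomials (S(f_1,h_3), S(f_2,h_3)) all reduce to 0 modulo the current basis, so we have a Gröbner basis.
Inter-reduce: drop elements whose leading term is divisible by another's, tail-reduce, and make monic.
Reduced Gröbner basis: {v^{3} + \tfrac{11}{2}v^{2} - \tfrac{15}{4}u + \tfrac{33}{4}v - \tfrac{29}{4}, u^{2} + \tfrac{4}{3}v^{2} + \tfrac{4}{3}u + 2v - 10, uv + 4u - 3v - 7}.
Label its elements g_1 = v^{3} + \tfrac{11}{2}v^{2} - \tfrac{15}{4}u + \tfrac{33}{4}v - \tfrac{29}{4}, g_2 = u^{2} + \tfrac{4}{3}v^{2} + \tfrac{4}{3}u + 2v - 10, g_3 = uv + 4u - 3v - 7.

Reduce p = -2uv + 3u + v - 3 modulo G:
  leading term uv: subtract (-2)·g_3 from -2uv + 3u + v - 3 → 11u - 5v - 17
  leading term u: no divisor's leading term divides it; move 11u to the remainder.
  leading term v: no divisor's leading term divides it; move -5v to the remainder.
  leading term 1: no divisor's leading term divides it; move -17 to the remainder.
  normal form = 11u - 5v - 17.
The normal form is nonzero, so p ∉ I. Since p minus its normal form lies in I, I + (p) = I + (r) where r = 11u - 5v - 17; decide whether this ideal is the whole ring.
Run Buchberger on G together with r (pairs among the g_i already reduce to 0 since G is a Gröbner basis):
g_1 = v^{3} + \tfrac{11}{2}v^{2} - \tfrac{15}{4}u + \tfrac{33}{4}v - \tfrac{29}{4}, LT = v^{3}.
g_2 = u^{2} + \tfrac{4}{3}v^{2} + \tfrac{4}{3}u + 2v - 10, LT = u^{2}.
g_3 = uv + 4u - 3v - 7, LT = uv.
r = 11u - 5v - 17, LT = u.

S(g_2,r): lcm = u^{2}. S = \tfrac{5}{11}uv + \tfrac{4}{3}v^{2} + \tfrac{95}{33}u + 2v - 10.
  leading term uv: subtract (\tfrac{5}{11})·g_3 from \tfrac{5}{11}uv + \tfrac{4}{3}v^{2} + \tfrac{95}{33}u + 2v - 10 → \tfrac{4}{3}v^{2} + \tfrac{35}{33}u + \tfrac{37}{11}v - \tfrac{75}{11}
  leading term v^{2}: no divisor's leading term divides it; move \tfrac{4}{3}v^{2} to the remainder.
  leading term u: subtract (\tfrac{35}{363})·r from \tfrac{35}{33}u + \tfrac{37}{11}v - \tfrac{75}{11} → \tfrac{1396}{363}v - \tfrac{1880}{363}
  leading term v: no divisor's leading term divides it; move \tfrac{1396}{363}v to the remainder.
  leading term 1: no divisor's leading term divides it; move -\tfrac{1880}{363} to the remainder.
  remainder \tfrac{4}{3}v^{2} + \tfrac{1396}{363}v - \tfrac{1880}{363} ≠ 0; add m_5 = \tfrac{4}{3}v^{2} + \tfrac{1396}{363}v - \tfrac{1880}{363} to the basis.

S(g_3,r): lcm = uv. S = \tfrac{5}{11}v^{2} + 4u - \tfrac{16}{11}v - 7.
  leading term v^{2}: subtract (\tfrac{15}{44})·m_5 from \tfrac{5}{11}v^{2} + 4u - \tfrac{16}{11}v - 7 → 4u - \tfrac{3681}{1331}v - \tfrac{6967}{1331}
  leading term u: subtract (\tfrac{4}{11})·r from 4u - \tfrac{3681}{1331}v - \tfrac{6967}{1331} → -\tfrac{1261}{1331}v + \tfrac{1261}{1331}
  leading term v: no divisor's leading term divides it; move -\tfrac{1261}{1331}v to the remainder.
  leading term 1: no divisor's leading term divides it; move \tfrac{1261}{1331} to the remainder.
  remainder -\tfrac{1261}{1331}v + \tfrac{1261}{1331} ≠ 0; add m_6 = -\tfrac{1261}{1331}v + \tfrac{1261}{1331} to the basis.

The other S-polynomials (S(g_1,g_2), S(g_1,g_3), S(g_1,r), S(g_2,g_3), S(g_1,m_5), S(g_2,m_5), S(g_3,m_5), S(r,m_5), S(g_1,m_6), S(g_2,m_6), S(g_3,m_6), S(r,m_6), S(m_5,m_6)) all reduce to 0 modulo the current basis, so we have a Gröbner basis.
Inter-reduce: drop elements whose leading term is divisible by another's, tail-reduce, and make monic.
Reduced Gröbner basis: {u - 2, v - 1}.
The reduced Gröbner basis of I + (p) is {u - 2, v - 1} ≠ {1}, a proper ideal, so the enlarged system stays consistent: p is independent of I, with normal form 11u - 5v - 17.

The remainder on division by a Gröbner basis is unique — it is the normal form.

-2uv + 3u + v - 3 is independent of I; its normal form modulo I is 11u - 5v - 17.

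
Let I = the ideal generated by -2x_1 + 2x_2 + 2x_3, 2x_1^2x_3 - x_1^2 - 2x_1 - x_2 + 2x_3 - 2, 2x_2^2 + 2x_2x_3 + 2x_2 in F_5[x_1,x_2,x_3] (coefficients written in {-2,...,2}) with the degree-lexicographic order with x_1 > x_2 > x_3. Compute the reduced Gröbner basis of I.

G = {x_2x_3^2 + x_3^3 + x_2x_3 + 2x_3^2 - x_2 - 1, x_2^2 + x_2x_3 + x_2, x_1 - x_2 - x_3}

f_1 = -2x_1 + 2x_2 + 2x_3, LT = x_1.
f_2 = 2x_1^2x_3 - x_1^2 - 2x_1 - x_2 + 2x_3 - 2, LT = x_1^2x_3.
f_3 = 2x_2^2 + 2x_2x_3 + 2x_2, LT = x_2^2.

S(f_1,f_2): lcm = x_1^2x_3. S = -x_1x_2x_3 - x_1x_3^2 - 2x_1^2 + x_1 - 2x_2 - x_3 + 1.
  leading term x_1x_2x_3: subtract (-2x_2x_3)·f_1 from -x_1x_2x_3 - x_1x_3^2 - 2x_1^2 + x_1 - 2x_2 - x_3 + 1 → -x_1x_3^2 - x_2^2x_3 - x_2x_3^2 - 2x_1^2 + x_1 - 2x_2 - x_3 + 1
  leading term x_1x_3^2: subtract (-2x_3^2)·f_1 from -x_1x_3^2 - x_2^2x_3 - x_2x_3^2 - 2x_1^2 + x_1 - 2x_2 - x_3 + 1 → -x_2^2x_3 - 2x_2x_3^2 - x_3^3 - 2x_1^2 + x_1 - 2x_2 - x_3 + 1
  leading term x_2^2x_3: subtract (2x_3)·f_3 from -x_2^2x_3 - 2x_2x_3^2 - x_3^3 - 2x_1^2 + x_1 - 2x_2 - x_3 + 1 → -x_2x_3^2 - x_3^3 - 2x_1^2 + x_2x_3 + x_1 - 2x_2 - x_3 + 1
  leading term x_2x_3^2: no divisor's leading term divides it; move -x_2x_3^2 to the remainder.
  leading term x_3^3: no divisor's leading term divides it; move -x_3^3 to the remainder.
  leading term x_1^2: subtract (x_1)·f_1 from -2x_1^2 + x_2x_3 + x_1 - 2x_2 - x_3 + 1 → -2x_1x_2 - 2x_1x_3 + x_2x_3 + x_1 - 2x_2 - x_3 + 1
  leading term x_1x_2: subtract (x_2)·f_1 from -2x_1x_2 - 2x_1x_3 + x_2x_3 + x_1 - 2x_2 - x_3 + 1 → -2x_1x_3 - 2x_2^2 - x_2x_3 + x_1 - 2x_2 - x_3 + 1
  leading term x_1x_3: subtract (x_3)·f_1 from -2x_1x_3 - 2x_2^2 - x_2x_3 + x_1 - 2x_2 - x_3 + 1 → -2x_2^2 + 2x_2x_3 - 2x_3^2 + x_1 - 2x_2 - x_3 + 1
  leading term x_2^2: subtract (-1)·f_3 from -2x_2^2 + 2x_2x_3 - 2x_3^2 + x_1 - 2x_2 - x_3 + 1 → -x_2x_3 - 2x_3^2 + x_1 - x_3 + 1
  leading term x_2x_3: no divisor's leading term divides it; move -x_2x_3 to the remainder.
  leading term x_3^2: no divisor's leading term divides it; move -2x_3^2 to the remainder.
  leading term x_1: subtract (2)·f_1 from x_1 - x_3 + 1 → x_2 + 1
  leading term x_2: no divisor's leading term divides it; move x_2 to the remainder.
  leading term 1: no divisor's leading term divides it; move 1 to the remainder.
  remainder -x_2x_3^2 - x_3^3 - x_2x_3 - 2x_3^2 + x_2 + 1 ≠ 0; add g_4 = -x_2x_3^2 - x_3^3 - x_2x_3 - 2x_3^2 + x_2 + 1 to the basis.

The other S-polynomials (S(f_1,f_3), S(f_2,f_3), S(f_1,g_4), S(f_2,g_4), S(f_3,g_4)) all reduce to 0 modulo the current basis, so we have a Gröbner basis.
Inter-reduce: drop elements whose leading term is divisible by another's, tail-reduce, and make monic.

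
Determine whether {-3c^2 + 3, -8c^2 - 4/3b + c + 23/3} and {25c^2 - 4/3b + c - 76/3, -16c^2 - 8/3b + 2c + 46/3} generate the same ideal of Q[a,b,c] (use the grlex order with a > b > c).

Yes, the ideals are equal.

For a fixed monomial order, each ideal has a unique reduced Gröbner basis; comparing bases decides equality.
Buchberger on the first generating set:
f_1 = -3c^2 + 3, LT = c^2.
f_2 = -8c^2 - 4/3b + c + 23/3, LT = c^2.

S(f_1,f_2): lcm = c^2. S = -1/6b + 1/8c - 1/24.
  leading term b: no divisor's leading term divides it; move -1/6b to the remainder.
  leading term c: no divisor's leading term divides it; move 1/8c to the remainder.
  leading term 1: no divisor's leading term divides it; move -1/24 to the remainder.
  remainder -1/6b + 1/8c - 1/24 ≠ 0; add g_3 = -1/6b + 1/8c - 1/24 to the basis.

S(f_1,g_3): leading monomials are coprime, so the S-polynomial reduces to 0 (Buchberger's first criterion).
S(f_2,g_3): leading monomials are coprime, so the S-polynomial reduces to 0 (Buchberger's first criterion).
Every S-polynomial of the final basis reduces to 0, so we have a Gröbner basis.
Inter-reduce: drop elements whose leading term is divisible by another's, tail-reduce, and make monic.
Reduced Gröbner basis: {c^2 - 1, b - 3/4c + 1/4}.

Buchberger on the second generating set:
h_1 = 25c^2 - 4/3b + c - 76/3, LT = c^2.
h_2 = -16c^2 - 8/3b + 2c + 46/3, LT = c^2.

S(h_1,h_2): lcm = c^2. S = -11/50b + 33/200c - 11/200.
  leading term b: no divisor's leading term divides it; move -11/50b to the remainder.
  leading term c: no divisor's leading term divides it; move 33/200c to the remainder.
  leading term 1: no divisor's leading term divides it; move -11/200 to the remainder.
  remainder -11/50b + 33/200c - 11/200 ≠ 0; add k_3 = -11/50b + 33/200c - 11/200 to the basis.

S(h_1,k_3): leading monomials are coprime, so the S-polynomial reduces to 0 (Buchberger's first criterion).
S(h_2,k_3): leading monomials are coprime, so the S-polynomial reduces to 0 (Buchberger's first criterion).
Every S-polynomial of the final basis reduces to 0, so we have a Gröbner basis.
Inter-reduce: drop elements whose leading term is divisible by another's, tail-reduce, and make monic.
Reduced Gröbner basis: {c^2 - 1, b - 3/4c + 1/4}.

Same reduced basis, so the two generating sets span the same ideal.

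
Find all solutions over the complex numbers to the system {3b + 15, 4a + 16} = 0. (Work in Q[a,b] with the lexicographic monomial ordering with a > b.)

{(-4, -5)}

Compute a lex Gröbner basis by Buchberger's algorithm.
f_1 = 3b + 15, LT = b.
f_2 = 4a + 16, LT = a.

The S-polynomials (S(f_1,f_2)) all reduce to 0 modulo the current basis, so we have a Gröbner basis.
Inter-reduce: drop elements whose leading term is divisible by another's, tail-reduce, and make monic.
Reduced Gröbner basis: {a + 4, b + 5}.

Since the basis is lex-ordered, b + 5 is univariate in b. Its roots are {-5}. Back-substituting each root into the other basis elements fixes the other coordinates.
  b = -5: the earlier basis element becomes a + 4 = 0, giving a = -4 — point (-4, -5).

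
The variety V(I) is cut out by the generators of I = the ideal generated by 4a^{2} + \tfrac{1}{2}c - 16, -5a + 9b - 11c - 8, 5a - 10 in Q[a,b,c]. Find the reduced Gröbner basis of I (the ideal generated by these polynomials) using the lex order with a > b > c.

G = {a - 2, b - 2, c}

f_1 = 4a^{2} + \tfrac{1}{2}c - 16, LT = a^{2}.
f_2 = -5a + 9b - 11c - 8, LT = a.
f_3 = 5a - 10, LT = a.

S(f_1,f_2): lcm = a^{2}. S = \tfrac{9}{5}ab - \tfrac{11}{5}ac - \tfrac{8}{5}a + \tfrac{1}{8}c - 4.
  reduce S modulo (f_1, f_2, f_3):
  remainder \tfrac{81}{25}b^{2} - \tfrac{198}{25}bc - \tfrac{144}{25}b + \tfrac{121}{25}c^{2} + \tfrac{1433}{200}c - \tfrac{36}{25} ≠ 0; add g_4 = \tfrac{81}{25}b^{2} - \tfrac{198}{25}bc - \tfrac{144}{25}b + \tfrac{121}{25}c^{2} + \tfrac{1433}{200}c - \tfrac{36}{25} to the basis.

S(f_1,f_3): lcm = a^{2}. S = 2a + \tfrac{1}{8}c - 4.
  reduce S modulo (f_1, f_2, f_3, g_4):
  remainder \tfrac{18}{5}b - \tfrac{171}{40}c - \tfrac{36}{5} ≠ 0; add g_5 = \tfrac{18}{5}b - \tfrac{171}{40}c - \tfrac{36}{5} to the basis.

S(f_2,f_3): lcm = a. S = -\tfrac{9}{5}b + \tfrac{11}{5}c + \tfrac{18}{5}.
  reduce S modulo (f_1, f_2, f_3, g_4, g_5):
  remainder \tfrac{1}{16}c ≠ 0; add g_6 = \tfrac{1}{16}c to the basis.

The other S-polynomials (S(f_1,g_4), S(f_2,g_4), S(f_3,g_4), S(f_1,g_5), S(f_2,g_5), S(f_3,g_5), S(g_4,g_5), S(f_1,g_6), S(f_2,g_6), S(f_3,g_6), S(g_4,g_6), S(g_5,g_6)) all reduce to 0 modulo the current basis, so we have a Gröbner basis.
Inter-reduce: drop elements whose leading term is divisible by another's, tail-reduce, and make monic.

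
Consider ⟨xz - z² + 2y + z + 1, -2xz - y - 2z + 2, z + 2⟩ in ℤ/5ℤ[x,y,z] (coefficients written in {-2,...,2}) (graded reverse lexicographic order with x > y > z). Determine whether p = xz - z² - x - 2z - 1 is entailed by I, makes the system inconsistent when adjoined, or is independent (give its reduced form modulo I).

xz - z² - x - 2z - 1 lies in I (it reduces to 0).

First compute the reduced Gröbner basis of I by Buchberger's algorithm.
f_1 = xz - z² + 2y + z + 1, LT = xz.
f_2 = -2xz - y - 2z + 2, LT = xz.
f_3 = z + 2, LT = z.

S(f_1,f_2): lcm = xz. S = -z² - y + 2.
  leading term z²: subtract (-z)·f_3 from -z² - y + 2 → -y + 2z + 2
  leading term y: no divisor's leading term divides it; move -y to the remainder.
  leading term z: subtract (2)·f_3 from 2z + 2 → -2
  leading term 1: no divisor's leading term divides it; move -2 to the remainder.
  remainder -y - 2 ≠ 0; add h_4 = -y - 2 to the basis.

S(f_1,f_3): lcm = xz. S = -z² - 2x + 2y + z + 1.
  leading term z²: subtract (-z)·f_3 from -z² - 2x + 2y + z + 1 → -2x + 2y - 2z + 1
  leading term x: no divisor's leading term divides it; move -2x to the remainder.
  leading term y: subtract (-2)·h_4 from 2y - 2z + 1 → -2z + 2
  leading term z: subtract (-2)·f_3 from -2z + 2 → 1
  leading term 1: no divisor's leading term divides it; move 1 to the remainder.
  remainder -2x + 1 ≠ 0; add h_5 = -2x + 1 to the basis.

The other S-polynomials (S(f_2,f_3), S(f_1,h_4), S(f_2,h_4), S(f_3,h_4), S(f_1,h_5), S(f_2,h_5), S(f_3,h_5), S(h_4,h_5)) all reduce to 0 modulo the current basis, so we have a Gröbner basis.
Inter-reduce: drop elements whose leading term is divisible by another's, tail-reduce, and make monic.
Reduced Gröbner basis: {x + 2, y + 2, z + 2}.
Label its elements g_1 = x + 2, g_2 = y + 2, g_3 = z + 2.

Reduce p = xz - z² - x - 2z - 1 modulo G:
  leading term xz: subtract (z)·g_1 from xz - z² - x - 2z - 1 → -z² - x + z - 1
  leading term z²: subtract (-z)·g_3 from -z² - x + z - 1 → -x - 2z - 1
  leading term x: subtract (-1)·g_1 from -x - 2z - 1 → -2z + 1
  leading term z: subtract (-2)·g_3 from -2z + 1 → 0
  normal form = 0.
Since the normal form is 0, p ∈ I.

The remainder on division by a Gröbner basis is unique — it is the normal form.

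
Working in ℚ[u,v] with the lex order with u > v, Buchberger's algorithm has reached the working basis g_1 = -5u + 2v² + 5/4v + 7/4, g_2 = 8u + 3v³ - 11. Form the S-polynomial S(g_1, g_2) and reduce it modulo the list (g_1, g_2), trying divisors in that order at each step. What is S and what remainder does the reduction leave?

lcm(LM(g_1), LM(g_2)) = u.
S = (lcm/LT(g_1))·g_1 − (lcm/LT(g_2))·g_2 = -⅜v³ - ⅖v² - ¼v + 41/40.
Reduce S modulo (g_1, g_2) in that order:
  leading term v³: no divisor's leading term divides it; move -⅜v³ to the remainder.
  leading term v²: no divisor's leading term divides it; move -⅖v² to the remainder.
  leading term v: no divisor's leading term divides it; move -¼v to the remainder.
  leading term 1: no divisor's leading term divides it; move 41/40 to the remainder.
The remainder -⅜v³ - ⅖v² - ¼v + 41/40 is nonzero, so it would be added as the next basis element.

S(g_1, g_2) = -⅜v³ - ⅖v² - ¼v + 41/40; remainder on division = -⅜v³ - ⅖v² - ¼v + 41/40.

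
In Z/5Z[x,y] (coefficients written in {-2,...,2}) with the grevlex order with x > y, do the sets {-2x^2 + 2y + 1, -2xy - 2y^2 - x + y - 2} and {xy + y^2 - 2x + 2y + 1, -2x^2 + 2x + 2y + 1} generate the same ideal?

For a fixed monomial order, each ideal has a unique reduced Gröbner basis; comparing bases decides equality.
Buchberger on the first generating set:
f_1 = -2x^2 + 2y + 1, LT = x^2.
f_2 = -2xy - 2y^2 - x + y - 2, LT = xy.

S(f_1,f_2): lcm = x^2y. S = -xy^2 + 2x^2 - 2xy - y^2 - x + 2y.
  leading term xy^2: subtract (-2y)·f_2 from -xy^2 + 2x^2 - 2xy - y^2 - x + 2y → y^3 + 2x^2 + xy + y^2 - x - 2y
  leading term y^3: no divisor's leading term divides it; move y^3 to the remainder.
  leading term x^2: subtract (-1)·f_1 from 2x^2 + xy + y^2 - x - 2y → xy + y^2 - x + 1
  leading term xy: subtract (2)·f_2 from xy + y^2 - x + 1 → x - 2y
  leading term x: no divisor's leading term divides it; move x to the remainder.
  leading term y: no divisor's leading term divides it; move -2y to the remainder.
  remainder y^3 + x - 2y ≠ 0; add g_3 = y^3 + x - 2y to the basis.

The other S-polynomials (S(f_1,g_3), S(f_2,g_3)) all reduce to 0 modulo the current basis, so we have a Gröbner basis.
Inter-reduce: drop elements whose leading term is divisible by another's, tail-reduce, and make monic.
Reduced Gröbner basis: {y^3 + x - 2y, x^2 - y + 2, xy + y^2 - 2x + 2y + 1}.

Buchberger on the second generating set:
h_1 = xy + y^2 - 2x + 2y + 1, LT = xy.
h_2 = -2x^2 + 2x + 2y + 1, LT = x^2.

S(h_1,h_2): lcm = x^2y. S = xy^2 - 2x^2 - 2xy + y^2 + x - 2y.
  leading term xy^2: subtract (y)·h_1 from xy^2 - 2x^2 - 2xy + y^2 + x - 2y → -y^3 - 2x^2 - y^2 + x + 2y
  leading term y^3: no divisor's leading term divides it; move -y^3 to the remainder.
  leading term x^2: subtract (1)·h_2 from -2x^2 - y^2 + x + 2y → -y^2 - x - 1
  leading term y^2: no divisor's leading term divides it; move -y^2 to the remainder.
  leading term x: no divisor's leading term divides it; move -x to the remainder.
  leading term 1: no divisor's leading term divides it; move -1 to the remainder.
  remainder -y^3 - y^2 - x - 1 ≠ 0; add k_3 = -y^3 - y^2 - x - 1 to the basis.

The other S-polynomials (S(h_1,k_3), S(h_2,k_3)) all reduce to 0 modulo the current basis, so we have a Gröbner basis.
Inter-reduce: drop elements whose leading term is divisible by another's, tail-reduce, and make monic.
Reduced Gröbner basis: {y^3 + y^2 + x + 1, x^2 - x - y + 2, xy + y^2 - 2x + 2y + 1}.

Since the reduced bases disagree, the two ideals are not the same.

No, the ideals differ.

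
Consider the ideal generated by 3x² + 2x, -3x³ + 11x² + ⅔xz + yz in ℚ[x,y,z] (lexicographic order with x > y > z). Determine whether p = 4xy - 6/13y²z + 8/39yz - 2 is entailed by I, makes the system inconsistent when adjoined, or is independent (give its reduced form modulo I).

First compute the reduced Gröbner basis of I by Buchberger's algorithm.
f_1 = 3x² + 2x, LT = x².
f_2 = -3x³ + 11x² + ⅔xz + yz, LT = x³.

S(f_1,f_2): lcm = x³. S = 13/3x² + 2/9xz + ⅓yz.
  reduce S modulo (f_1, f_2):
  remainder 2/9xz - 26/9x + ⅓yz ≠ 0; add h_3 = 2/9xz - 26/9x + ⅓yz to the basis.

S(f_1,h_3): lcm = x²z. S = 13x² - 3/2xyz + ⅔xz.
  reduce S modulo (f_1, f_2, h_3):
  remainder -39/2xy + 9/4y²z - yz ≠ 0; add h_4 = -39/2xy + 9/4y²z - yz to the basis.

S(h_3,h_4): lcm = xyz. S = -13xy + 3/26y²z² + 3/2y²z - 2/39yz².
  reduce S modulo (f_1, f_2, h_3, h_4):
  remainder 3/26y²z² - 2/39yz² + ⅔yz ≠ 0; add h_5 = 3/26y²z² - 2/39yz² + ⅔yz to the basis.

The other S-polynomials (S(f_2,h_3), S(f_1,h_4), S(f_2,h_4), S(f_1,h_5), S(f_2,h_5), S(h_3,h_5), S(h_4,h_5)) all reduce to 0 modulo the current basis, so we have a Gröbner basis.
Inter-reduce: drop elements whose leading term is divisible by another's, tail-reduce, and make monic.
Reduced Gröbner basis: {x² + ⅔x, xy - 3/26y²z + 2/39yz, xz - 13x + 3/2yz, y²z² - 4/9yz² + 52/9yz}.
Label its elements g_1 = x² + ⅔x, g_2 = xy - 3/26y²z + 2/39yz, g_3 = xz - 13x + 3/2yz, g_4 = y²z² - 4/9yz² + 52/9yz.

Reduce p = 4xy - 6/13y²z + 8/39yz - 2 modulo G:
  leading term xy: subtract (4)·g_2 from 4xy - 6/13y²z + 8/39yz - 2 → -2
  leading term 1: no divisor's leading term divides it; move -2 to the remainder.
  normal form = -2.
The normal form is nonzero, so p ∉ I. Since p minus its normal form lies in I, I + (p) = I + (r) where r = -2; decide whether this ideal is the whole ring.
Here r = -2 is a nonzero constant, hence a unit: 1 ∈ I + (p), the Gröbner basis of I + (p) is {1}, and the enlarged system has no common solution — adjoining p is inconsistent.

Adjoining 4xy - 6/13y²z + 8/39yz - 2 makes the ideal the whole ring: the system is inconsistent.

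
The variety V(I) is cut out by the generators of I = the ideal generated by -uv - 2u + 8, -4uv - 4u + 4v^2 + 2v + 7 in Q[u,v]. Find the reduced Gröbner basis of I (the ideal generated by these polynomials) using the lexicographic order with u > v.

f_1 = -uv - 2u + 8, LT = uv.
f_2 = -4uv - 4u + 4v^2 + 2v + 7, LT = uv.

S(f_1,f_2): lcm = uv. S = u + v^2 + 1/2v - 25/4.
  leading term u: no divisor's leading term divides it; move u to the remainder.
  leading term v^2: no divisor's leading term divides it; move v^2 to the remainder.
  leading term v: no divisor's leading term divides it; move 1/2v to the remainder.
  leading term 1: no divisor's leading term divides it; move -25/4 to the remainder.
  remainder u + v^2 + 1/2v - 25/4 ≠ 0; add g_3 = u + v^2 + 1/2v - 25/4 to the basis.

S(f_1,g_3): lcm = uv. S = 2u - v^3 - 1/2v^2 + 25/4v - 8.
  leading term u: subtract (2)·g_3 from 2u - v^3 - 1/2v^2 + 25/4v - 8 → -v^3 - 5/2v^2 + 21/4v + 9/2
  leading term v^3: no divisor's leading term divides it; move -v^3 to the remainder.
  leading term v^2: no divisor's leading term divides it; move -5/2v^2 to the remainder.
  leading term v: no divisor's leading term divides it; move 21/4v to the remainder.
  leading term 1: no divisor's leading term divides it; move 9/2 to the remainder.
  remainder -v^3 - 5/2v^2 + 21/4v + 9/2 ≠ 0; add g_4 = -v^3 - 5/2v^2 + 21/4v + 9/2 to the basis.

The other S-polynomials (S(f_2,g_3), S(f_1,g_4), S(f_2,g_4), S(g_3,g_4)) all reduce to 0 modulo the current basis, so we have a Gröbner basis.
Inter-reduce: drop elements whose leading term is divisible by another's, tail-reduce, and make monic.

G = {u + v^2 + 1/2v - 25/4, v^3 + 5/2v^2 - 21/4v - 9/2}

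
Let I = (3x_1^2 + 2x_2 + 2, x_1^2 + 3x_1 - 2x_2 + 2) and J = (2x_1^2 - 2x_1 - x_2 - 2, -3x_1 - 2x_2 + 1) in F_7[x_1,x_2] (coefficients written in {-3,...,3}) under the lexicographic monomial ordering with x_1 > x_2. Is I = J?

No, the ideals differ.

Equality of ideals is decidable: compute both reduced Gröbner bases (unique for the ordering) and check whether they agree.
Buchberger on the first generating set:
f_1 = 3x_1^2 + 2x_2 + 2, LT = x_1^2.
f_2 = x_1^2 + 3x_1 - 2x_2 + 2, LT = x_1^2.

S(f_1,f_2): lcm = x_1^2. S = -3x_1 - 2x_2 + 1.
  reduce S modulo (f_1, f_2):
  remainder -3x_1 - 2x_2 + 1 ≠ 0; add g_3 = -3x_1 - 2x_2 + 1 to the basis.

S(f_1,g_3): lcm = x_1^2. S = -3x_1x_2 - 2x_1 + 3x_2 + 3.
  reduce S modulo (f_1, f_2, g_3):
  remainder 2x_2^2 + x_2 ≠ 0; add g_4 = 2x_2^2 + x_2 to the basis.

The other S-polynomials (S(f_2,g_3), S(f_1,g_4), S(f_2,g_4), S(g_3,g_4)) all reduce to 0 modulo the current basis, so we have a Gröbner basis.
Inter-reduce: drop elements whose leading term is divisible by another's, tail-reduce, and make monic.
Reduced Gröbner basis: {x_1 + 3x_2 + 2, x_2^2 - 3x_2}.

Buchberger on the second generating set:
h_1 = 2x_1^2 - 2x_1 - x_2 - 2, LT = x_1^2.
h_2 = -3x_1 - 2x_2 + 1, LT = x_1.

S(h_1,h_2): lcm = x_1^2. S = -3x_1x_2 - 3x_1 + 3x_2 - 1.
  reduce S modulo (h_1, h_2):
  remainder 2x_2^2 - 3x_2 - 2 ≠ 0; add k_3 = 2x_2^2 - 3x_2 - 2 to the basis.

The other S-polynomials (S(h_1,k_3), S(h_2,k_3)) all reduce to 0 modulo the current basis, so we have a Gröbner basis.
Inter-reduce: drop elements whose leading term is divisible by another's, tail-reduce, and make monic.
Reduced Gröbner basis: {x_1 + 3x_2 + 2, x_2^2 + 2x_2 - 1}.

The bases are distinct; the ideals are different.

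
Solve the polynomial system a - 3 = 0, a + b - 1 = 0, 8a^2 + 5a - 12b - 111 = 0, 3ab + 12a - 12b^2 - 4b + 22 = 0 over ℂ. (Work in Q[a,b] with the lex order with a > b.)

Compute a lex Gröbner basis by Buchberger's algorithm.
f_1 = a - 3, LT = a.
f_2 = a + b - 1, LT = a.
f_3 = 8a^2 + 5a - 12b - 111, LT = a^2.
f_4 = 3ab + 12a - 12b^2 - 4b + 22, LT = ab.

S(f_1,f_2): lcm = a. S = -b - 2.
  leading term b: no divisor's leading term divides it; move -b to the remainder.
  leading term 1: no divisor's leading term divides it; move -2 to the remainder.
  remainder -b - 2 ≠ 0; add h_5 = -b - 2 to the basis.

The other S-polynomials (S(f_1,f_3), S(f_1,f_4), S(f_2,f_3), S(f_2,f_4), S(f_3,f_4), S(f_1,h_5), S(f_2,h_5), S(f_3,h_5), S(f_4,h_5)) all reduce to 0 modulo the current basis, so we have a Gröbner basis.
Inter-reduce: drop elements whose leading term is divisible by another's, tail-reduce, and make monic.
Reduced Gröbner basis: {a - 3, b + 2}.

From the last basis element, b + 2 = 0, so b takes values in {-2}. Each choice, substituted upward through the basis, yields the corresponding point(s) of the solution set.
  b = -2: the earlier basis element becomes a - 3 = 0, giving a = 3 — point (3, -2).
Substituting each solution back into the original system confirms all equations vanish.

{(3, -2)}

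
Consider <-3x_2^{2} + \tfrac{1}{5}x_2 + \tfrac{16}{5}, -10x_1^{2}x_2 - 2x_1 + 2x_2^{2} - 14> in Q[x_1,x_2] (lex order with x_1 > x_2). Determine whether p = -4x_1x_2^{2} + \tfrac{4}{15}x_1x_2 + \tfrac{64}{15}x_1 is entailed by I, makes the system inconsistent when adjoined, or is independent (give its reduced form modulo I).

First compute the reduced Gröbner basis of I by Buchberger's algorithm.
f_1 = -3x_2^{2} + \tfrac{1}{5}x_2 + \tfrac{16}{5}, LT = x_2^{2}.
f_2 = -10x_1^{2}x_2 - 2x_1 + 2x_2^{2} - 14, LT = x_1^{2}x_2.

S(f_1,f_2): lcm = x_1^{2}x_2^{2}. S = -\tfrac{1}{15}x_1^{2}x_2 - \tfrac{16}{15}x_1^{2} - \tfrac{1}{5}x_1x_2 + \tfrac{1}{5}x_2^{3} - \tfrac{7}{5}x_2.
  leading term x_1^{2}x_2: subtract (\tfrac{1}{150})·f_2 from -\tfrac{1}{15}x_1^{2}x_2 - \tfrac{16}{15}x_1^{2} - \tfrac{1}{5}x_1x_2 + \tfrac{1}{5}x_2^{3} - \tfrac{7}{5}x_2 → -\tfrac{16}{15}x_1^{2} - \tfrac{1}{5}x_1x_2 + \tfrac{1}{75}x_1 + \tfrac{1}{5}x_2^{3} - \tfrac{1}{75}x_2^{2} - \tfrac{7}{5}x_2 + \tfrac{7}{75}
  leading term x_1^{2}: no divisor's leading term divides it; move -\tfrac{16}{15}x_1^{2} to the remainder.
  leading term x_1x_2: no divisor's leading term divides it; move -\tfrac{1}{5}x_1x_2 to the remainder.
  leading term x_1: no divisor's leading term divides it; move \tfrac{1}{75}x_1 to the remainder.
  leading term x_2^{3}: subtract (-\tfrac{1}{15}x_2)·f_1 from \tfrac{1}{5}x_2^{3} - \tfrac{1}{75}x_2^{2} - \tfrac{7}{5}x_2 + \tfrac{7}{75} → -\tfrac{89}{75}x_2 + \tfrac{7}{75}
  leading term x_2: no divisor's leading term divides it; move -\tfrac{89}{75}x_2 to the remainder.
  leading term 1: no divisor's leading term divides it; move \tfrac{7}{75} to the remainder.
  remainder -\tfrac{16}{15}x_1^{2} - \tfrac{1}{5}x_1x_2 + \tfrac{1}{75}x_1 - \tfrac{89}{75}x_2 + \tfrac{7}{75} ≠ 0; add h_3 = -\tfrac{16}{15}x_1^{2} - \tfrac{1}{5}x_1x_2 + \tfrac{1}{75}x_1 - \tfrac{89}{75}x_2 + \tfrac{7}{75} to the basis.

The other S-polynomials (S(f_1,h_3), S(f_2,h_3)) all reduce to 0 modulo the current basis, so we have a Gröbner basis.
Inter-reduce: drop elements whose leading term is divisible by another's, tail-reduce, and make monic.
Reduced Gröbner basis: {x_1^{2} + \tfrac{3}{16}x_1x_2 - \tfrac{1}{80}x_1 + \tfrac{89}{80}x_2 - \tfrac{7}{80}, x_2^{2} - \tfrac{1}{15}x_2 - \tfrac{16}{15}}.
Label its elements g_1 = x_1^{2} + \tfrac{3}{16}x_1x_2 - \tfrac{1}{80}x_1 + \tfrac{89}{80}x_2 - \tfrac{7}{80}, g_2 = x_2^{2} - \tfrac{1}{15}x_2 - \tfrac{16}{15}.

Reduce p = -4x_1x_2^{2} + \tfrac{4}{15}x_1x_2 + \tfrac{64}{15}x_1 modulo G:
  leading term x_1x_2^{2}: subtract (-4x_1)·g_2 from -4x_1x_2^{2} + \tfrac{4}{15}x_1x_2 + \tfrac{64}{15}x_1 → 0
  normal form = 0.
Since the normal form is 0, p ∈ I.

-4x_1x_2^{2} + \tfrac{4}{15}x_1x_2 + \tfrac{64}{15}x_1 lies in I (it reduces to 0).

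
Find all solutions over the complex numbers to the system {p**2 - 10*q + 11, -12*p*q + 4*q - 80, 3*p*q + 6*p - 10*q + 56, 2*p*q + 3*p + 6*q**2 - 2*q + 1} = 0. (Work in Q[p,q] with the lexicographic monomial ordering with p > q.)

Compute a lex Gröbner basis by Buchberger's algorithm.
f_1 = p**2 - 10*q + 11, LT = p**2.
f_2 = -12*p*q + 4*q - 80, LT = p*q.
f_3 = 3*p*q + 6*p - 10*q + 56, LT = p*q.
f_4 = 2*p*q + 3*p + 6*q**2 - 2*q + 1, LT = p*q.

S(f_1,f_2): lcm = p**2*q. S = 1/3*p*q - 20/3*p - 10*q**2 + 11*q.
  leading term p*q: subtract (-1/36)·f_2 from 1/3*p*q - 20/3*p - 10*q**2 + 11*q → -20/3*p - 10*q**2 + 100/9*q - 20/9
  leading term p: no divisor's leading term divides it; move -20/3*p to the remainder.
  leading term q**2: no divisor's leading term divides it; move -10*q**2 to the remainder.
  leading term q: no divisor's leading term divides it; move 100/9*q to the remainder.
  leading term 1: no divisor's leading term divides it; move -20/9 to the remainder.
  remainder -20/3*p - 10*q**2 + 100/9*q - 20/9 ≠ 0; add h_5 = -20/3*p - 10*q**2 + 100/9*q - 20/9 to the basis.

S(f_1,f_3): lcm = p**2*q. S = -2*p**2 + 10/3*p*q - 56/3*p - 10*q**2 + 11*q.
  leading term p**2: subtract (-2)·f_1 from -2*p**2 + 10/3*p*q - 56/3*p - 10*q**2 + 11*q → 10/3*p*q - 56/3*p - 10*q**2 - 9*q + 22
  leading term p*q: subtract (-5/18)·f_2 from 10/3*p*q - 56/3*p - 10*q**2 - 9*q + 22 → -56/3*p - 10*q**2 - 71/9*q - 2/9
  leading term p: subtract (14/5)·h_5 from -56/3*p - 10*q**2 - 71/9*q - 2/9 → 18*q**2 - 39*q + 6
  leading term q**2: no divisor's leading term divides it; move 18*q**2 to the remainder.
  leading term q: no divisor's leading term divides it; move -39*q to the remainder.
  leading term 1: no divisor's leading term divides it; move 6 to the remainder.
  remainder 18*q**2 - 39*q + 6 ≠ 0; add h_6 = 18*q**2 - 39*q + 6 to the basis.

S(f_1,f_4): lcm = p**2*q. S = -3/2*p**2 - 3*p*q**2 + p*q - 1/2*p - 10*q**2 + 11*q.
  leading term p**2: subtract (-3/2)·f_1 from -3/2*p**2 - 3*p*q**2 + p*q - 1/2*p - 10*q**2 + 11*q → -3*p*q**2 + p*q - 1/2*p - 10*q**2 - 4*q + 33/2
  leading term p*q**2: subtract (1/4*q)·f_2 from -3*p*q**2 + p*q - 1/2*p - 10*q**2 - 4*q + 33/2 → p*q - 1/2*p - 11*q**2 + 16*q + 33/2
  leading term p*q: subtract (-1/12)·f_2 from p*q - 1/2*p - 11*q**2 + 16*q + 33/2 → -1/2*p - 11*q**2 + 49/3*q + 59/6
  leading term p: subtract (3/40)·h_5 from -1/2*p - 11*q**2 + 49/3*q + 59/6 → -41/4*q**2 + 31/2*q + 10
  leading term q**2: subtract (-41/72)·h_6 from -41/4*q**2 + 31/2*q + 10 → -161/24*q + 161/12
  leading term q: no divisor's leading term divides it; move -161/24*q to the remainder.
  leading term 1: no divisor's leading term divides it; move 161/12 to the remainder.
  remainder -161/24*q + 161/12 ≠ 0; add h_7 = -161/24*q + 161/12 to the basis.

The other S-polynomials (S(f_2,f_3), S(f_2,f_4), S(f_3,f_4), S(f_1,h_5), S(f_2,h_5), S(f_3,h_5), S(f_4,h_5), S(f_1,h_6), S(f_2,h_6), S(f_3,h_6), S(f_4,h_6), S(h_5,h_6), S(f_1,h_7), S(f_2,h_7), S(f_3,h_7), S(f_4,h_7), S(h_5,h_7), S(h_6,h_7)) all reduce to 0 modulo the current basis, so we have a Gröbner basis.
Inter-reduce: drop elements whose leading term is divisible by another's, tail-reduce, and make monic.
Reduced Gröbner basis: {p + 3, q - 2}.

A lex Gröbner basis eliminates variables successively. Here q - 2 depends only on q, with roots {2}; lifting each root through the earlier basis elements recovers the full solutions.
  q = 2: the earlier basis element becomes p + 3 = 0, giving p = -3 — point (-3, 2).

{(-3, 2)}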